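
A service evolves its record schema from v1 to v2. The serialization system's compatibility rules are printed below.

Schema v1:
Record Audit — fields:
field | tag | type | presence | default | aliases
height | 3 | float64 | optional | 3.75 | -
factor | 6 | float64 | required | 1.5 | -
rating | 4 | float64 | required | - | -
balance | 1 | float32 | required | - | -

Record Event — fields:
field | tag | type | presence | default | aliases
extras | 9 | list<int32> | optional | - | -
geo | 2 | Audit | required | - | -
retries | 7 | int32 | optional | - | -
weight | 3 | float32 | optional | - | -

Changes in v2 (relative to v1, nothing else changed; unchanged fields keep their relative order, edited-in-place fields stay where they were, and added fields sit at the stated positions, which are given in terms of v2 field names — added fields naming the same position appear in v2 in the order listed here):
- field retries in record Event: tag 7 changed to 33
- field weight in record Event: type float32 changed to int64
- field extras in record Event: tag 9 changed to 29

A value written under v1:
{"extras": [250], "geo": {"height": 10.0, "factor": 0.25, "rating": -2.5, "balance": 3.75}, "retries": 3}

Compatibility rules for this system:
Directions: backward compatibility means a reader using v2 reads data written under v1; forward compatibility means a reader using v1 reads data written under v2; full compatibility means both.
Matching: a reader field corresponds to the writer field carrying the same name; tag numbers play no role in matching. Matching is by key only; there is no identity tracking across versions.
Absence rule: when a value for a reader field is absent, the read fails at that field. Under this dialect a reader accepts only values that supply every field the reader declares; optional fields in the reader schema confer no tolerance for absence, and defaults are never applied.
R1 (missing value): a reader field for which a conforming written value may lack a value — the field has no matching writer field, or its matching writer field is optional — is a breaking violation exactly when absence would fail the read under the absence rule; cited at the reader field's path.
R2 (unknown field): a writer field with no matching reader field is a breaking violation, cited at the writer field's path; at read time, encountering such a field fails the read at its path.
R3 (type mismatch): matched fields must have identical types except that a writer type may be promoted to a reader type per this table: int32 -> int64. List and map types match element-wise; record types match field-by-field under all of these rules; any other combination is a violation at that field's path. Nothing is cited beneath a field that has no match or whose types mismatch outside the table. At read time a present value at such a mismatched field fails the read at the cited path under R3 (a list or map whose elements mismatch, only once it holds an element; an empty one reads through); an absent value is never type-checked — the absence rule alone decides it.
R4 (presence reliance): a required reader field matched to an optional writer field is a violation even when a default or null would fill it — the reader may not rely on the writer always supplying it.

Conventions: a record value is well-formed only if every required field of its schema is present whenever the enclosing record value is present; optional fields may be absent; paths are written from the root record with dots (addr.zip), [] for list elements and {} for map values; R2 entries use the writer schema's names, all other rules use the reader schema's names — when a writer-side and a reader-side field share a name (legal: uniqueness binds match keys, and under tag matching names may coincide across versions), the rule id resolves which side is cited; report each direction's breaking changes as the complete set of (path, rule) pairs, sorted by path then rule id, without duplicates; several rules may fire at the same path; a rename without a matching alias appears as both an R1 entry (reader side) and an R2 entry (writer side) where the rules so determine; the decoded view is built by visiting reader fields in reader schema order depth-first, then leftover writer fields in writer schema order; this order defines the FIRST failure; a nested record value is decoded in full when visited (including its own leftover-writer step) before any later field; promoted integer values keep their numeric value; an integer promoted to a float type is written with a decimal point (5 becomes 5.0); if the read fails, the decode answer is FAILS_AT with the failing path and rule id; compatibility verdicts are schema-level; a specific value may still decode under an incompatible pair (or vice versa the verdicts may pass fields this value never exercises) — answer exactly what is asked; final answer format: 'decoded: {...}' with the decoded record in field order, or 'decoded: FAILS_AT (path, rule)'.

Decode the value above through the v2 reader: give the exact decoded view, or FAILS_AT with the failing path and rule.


the writer's type comes first in each Event pair
decode (reader v2):
  extras := [250]
  geo.height := 10.0
  geo.factor := 0.25
  geo.rating := -2.5
  geo.balance := 3.75
  retries := 3
  read fails at weight under R1 (no fill)
  => FAILS_AT (weight, R1)
checking off the Event differences that do not matter here:
  field retries in record Event: tag 7 changed to 33 -> triggers nothing under the printed rules; the Event answer is the same either way
  field extras in record Event: tag 9 changed to 29 -> triggers nothing under the printed rules; the Event answer is the same either way

decoded: FAILS_AT (weight, R1)


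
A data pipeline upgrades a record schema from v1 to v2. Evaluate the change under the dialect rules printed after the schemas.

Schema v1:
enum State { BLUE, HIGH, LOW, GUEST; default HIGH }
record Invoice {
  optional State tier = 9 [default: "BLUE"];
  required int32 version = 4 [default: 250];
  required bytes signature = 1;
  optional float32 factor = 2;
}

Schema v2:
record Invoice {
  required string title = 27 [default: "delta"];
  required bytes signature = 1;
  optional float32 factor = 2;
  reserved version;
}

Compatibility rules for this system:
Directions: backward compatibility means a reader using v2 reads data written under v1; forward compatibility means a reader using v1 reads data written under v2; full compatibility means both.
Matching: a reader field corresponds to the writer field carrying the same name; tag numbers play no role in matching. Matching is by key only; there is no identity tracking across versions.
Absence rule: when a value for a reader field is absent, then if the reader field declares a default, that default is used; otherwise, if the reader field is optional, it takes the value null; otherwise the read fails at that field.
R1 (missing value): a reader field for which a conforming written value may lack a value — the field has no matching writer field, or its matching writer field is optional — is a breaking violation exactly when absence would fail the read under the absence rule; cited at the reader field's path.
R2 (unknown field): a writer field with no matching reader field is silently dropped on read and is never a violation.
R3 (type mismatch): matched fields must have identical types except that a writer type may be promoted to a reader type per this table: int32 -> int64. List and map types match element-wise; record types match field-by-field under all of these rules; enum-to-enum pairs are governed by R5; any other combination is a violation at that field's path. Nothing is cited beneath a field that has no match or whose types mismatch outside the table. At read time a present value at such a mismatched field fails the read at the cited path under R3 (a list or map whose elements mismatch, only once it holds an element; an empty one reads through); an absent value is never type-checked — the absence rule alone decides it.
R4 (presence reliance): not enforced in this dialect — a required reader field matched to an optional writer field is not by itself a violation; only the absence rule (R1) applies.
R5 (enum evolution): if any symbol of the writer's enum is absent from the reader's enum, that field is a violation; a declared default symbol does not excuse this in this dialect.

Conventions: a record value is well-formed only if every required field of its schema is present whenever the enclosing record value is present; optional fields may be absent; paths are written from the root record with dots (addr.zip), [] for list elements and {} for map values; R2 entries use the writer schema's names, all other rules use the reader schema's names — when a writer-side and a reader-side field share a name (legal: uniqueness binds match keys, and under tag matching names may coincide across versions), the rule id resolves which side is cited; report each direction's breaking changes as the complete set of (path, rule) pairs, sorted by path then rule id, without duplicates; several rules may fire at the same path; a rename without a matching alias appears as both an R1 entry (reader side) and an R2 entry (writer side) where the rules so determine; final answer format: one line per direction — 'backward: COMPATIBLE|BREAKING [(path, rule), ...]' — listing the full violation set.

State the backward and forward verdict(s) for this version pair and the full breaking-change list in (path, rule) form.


backward: COMPATIBLE []; forward: COMPATIBLE []

the writer's type comes first in each Invoice pair
backward analysis of Invoice with v2 as reader and v1 as writer:
  no writer field matches reader title
  signature <- signature (bytes -> bytes, writer required)
  factor <- factor (float32 -> float32, writer optional)
  writer field tier has no reader counterpart
  writer field version has no reader counterpart
  => no violations; backward on Invoice: COMPATIBLE
forward analysis of Invoice with v1 as reader and v2 as writer:
  no writer field matches reader tier
  no writer field matches reader version
  signature <- signature (bytes -> bytes, writer required)
  factor <- factor (float32 -> float32, writer optional)
  writer field title has no reader counterpart
  => no violations; forward on Invoice: COMPATIBLE


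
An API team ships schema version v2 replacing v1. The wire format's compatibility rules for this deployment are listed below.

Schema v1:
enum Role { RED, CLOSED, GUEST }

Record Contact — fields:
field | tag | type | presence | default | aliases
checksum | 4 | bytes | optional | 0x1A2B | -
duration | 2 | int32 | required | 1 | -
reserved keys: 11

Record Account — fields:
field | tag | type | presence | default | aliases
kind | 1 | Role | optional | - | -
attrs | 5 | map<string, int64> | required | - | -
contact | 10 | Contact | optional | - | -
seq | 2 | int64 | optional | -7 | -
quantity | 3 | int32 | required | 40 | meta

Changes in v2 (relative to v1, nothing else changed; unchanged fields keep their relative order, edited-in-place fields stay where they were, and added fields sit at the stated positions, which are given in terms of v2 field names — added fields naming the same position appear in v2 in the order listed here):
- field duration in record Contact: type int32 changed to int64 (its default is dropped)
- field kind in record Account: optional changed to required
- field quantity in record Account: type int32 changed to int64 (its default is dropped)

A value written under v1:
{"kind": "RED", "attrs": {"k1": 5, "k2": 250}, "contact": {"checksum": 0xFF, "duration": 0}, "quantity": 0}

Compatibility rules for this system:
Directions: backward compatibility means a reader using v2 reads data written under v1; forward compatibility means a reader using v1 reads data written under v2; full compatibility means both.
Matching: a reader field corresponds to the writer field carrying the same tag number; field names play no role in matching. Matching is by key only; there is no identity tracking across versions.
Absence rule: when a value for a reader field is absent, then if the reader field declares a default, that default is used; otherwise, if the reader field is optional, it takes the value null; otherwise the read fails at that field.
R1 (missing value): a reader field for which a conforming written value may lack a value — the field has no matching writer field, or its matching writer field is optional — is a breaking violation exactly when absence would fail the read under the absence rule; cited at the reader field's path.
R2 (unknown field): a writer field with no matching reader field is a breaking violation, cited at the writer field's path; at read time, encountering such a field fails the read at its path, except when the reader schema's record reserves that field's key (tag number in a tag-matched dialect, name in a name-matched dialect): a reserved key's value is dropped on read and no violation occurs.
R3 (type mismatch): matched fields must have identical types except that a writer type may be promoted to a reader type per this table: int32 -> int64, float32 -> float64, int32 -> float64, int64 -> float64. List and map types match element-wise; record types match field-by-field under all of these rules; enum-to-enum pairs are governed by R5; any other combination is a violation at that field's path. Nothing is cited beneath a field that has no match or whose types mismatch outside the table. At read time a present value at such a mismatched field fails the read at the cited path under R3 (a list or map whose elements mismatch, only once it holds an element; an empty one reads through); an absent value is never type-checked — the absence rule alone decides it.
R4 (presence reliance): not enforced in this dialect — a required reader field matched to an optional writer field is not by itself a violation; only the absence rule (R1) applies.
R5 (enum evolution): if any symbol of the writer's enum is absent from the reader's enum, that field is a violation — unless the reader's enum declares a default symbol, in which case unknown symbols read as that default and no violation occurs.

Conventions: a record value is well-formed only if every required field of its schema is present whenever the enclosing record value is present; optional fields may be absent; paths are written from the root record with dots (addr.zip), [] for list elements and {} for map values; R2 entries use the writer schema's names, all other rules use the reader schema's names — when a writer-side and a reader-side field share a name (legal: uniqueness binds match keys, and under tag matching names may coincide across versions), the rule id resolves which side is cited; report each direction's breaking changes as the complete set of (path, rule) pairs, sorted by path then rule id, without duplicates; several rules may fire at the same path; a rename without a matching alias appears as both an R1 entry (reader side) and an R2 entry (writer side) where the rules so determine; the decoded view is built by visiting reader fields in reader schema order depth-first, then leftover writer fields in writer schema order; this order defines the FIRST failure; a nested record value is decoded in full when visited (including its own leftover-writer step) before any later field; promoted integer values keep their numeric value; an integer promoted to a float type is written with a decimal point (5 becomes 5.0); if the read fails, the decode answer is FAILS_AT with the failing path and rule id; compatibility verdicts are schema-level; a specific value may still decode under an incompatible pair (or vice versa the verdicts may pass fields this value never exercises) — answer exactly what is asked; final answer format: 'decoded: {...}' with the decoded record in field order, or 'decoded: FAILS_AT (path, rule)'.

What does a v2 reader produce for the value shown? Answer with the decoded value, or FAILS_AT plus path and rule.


each type pair in Account: writer, then reader
decode walk for Account under reader schema v2:
  kind := "RED"
  attrs := {"k1": 5, "k2": 250}
  contact.checksum := 0xFF
  contact.duration := 0 (int32 -> int64)
  seq := -7 (absent -> default)
  quantity := 0 (int32 -> int64)
  => decoded: {"kind": "RED", "attrs": {"k1": 5, "k2": 250}, "contact": {"checksum": 0xFF, "duration": 0}, "seq": -7, "quantity": 0}
diffs on Account not affecting the asked answer:
  field duration in record Contact: type int32 changed to int64 (its default is dropped) -> changes Account's schema-level verdicts only — the decode of this value is the same
  field kind in record Account: optional changed to required -> changes Account's schema-level verdicts only — the decode of this value is the same
  field quantity in record Account: type int32 changed to int64 (its default is dropped) -> changes Account's schema-level verdicts only — the decode of this value is the same

decoded: {"kind": "RED", "attrs": {"k1": 5, "k2": 250}, "contact": {"checksum": 0xFF, "duration": 0}, "seq": -7, "quantity": 0}


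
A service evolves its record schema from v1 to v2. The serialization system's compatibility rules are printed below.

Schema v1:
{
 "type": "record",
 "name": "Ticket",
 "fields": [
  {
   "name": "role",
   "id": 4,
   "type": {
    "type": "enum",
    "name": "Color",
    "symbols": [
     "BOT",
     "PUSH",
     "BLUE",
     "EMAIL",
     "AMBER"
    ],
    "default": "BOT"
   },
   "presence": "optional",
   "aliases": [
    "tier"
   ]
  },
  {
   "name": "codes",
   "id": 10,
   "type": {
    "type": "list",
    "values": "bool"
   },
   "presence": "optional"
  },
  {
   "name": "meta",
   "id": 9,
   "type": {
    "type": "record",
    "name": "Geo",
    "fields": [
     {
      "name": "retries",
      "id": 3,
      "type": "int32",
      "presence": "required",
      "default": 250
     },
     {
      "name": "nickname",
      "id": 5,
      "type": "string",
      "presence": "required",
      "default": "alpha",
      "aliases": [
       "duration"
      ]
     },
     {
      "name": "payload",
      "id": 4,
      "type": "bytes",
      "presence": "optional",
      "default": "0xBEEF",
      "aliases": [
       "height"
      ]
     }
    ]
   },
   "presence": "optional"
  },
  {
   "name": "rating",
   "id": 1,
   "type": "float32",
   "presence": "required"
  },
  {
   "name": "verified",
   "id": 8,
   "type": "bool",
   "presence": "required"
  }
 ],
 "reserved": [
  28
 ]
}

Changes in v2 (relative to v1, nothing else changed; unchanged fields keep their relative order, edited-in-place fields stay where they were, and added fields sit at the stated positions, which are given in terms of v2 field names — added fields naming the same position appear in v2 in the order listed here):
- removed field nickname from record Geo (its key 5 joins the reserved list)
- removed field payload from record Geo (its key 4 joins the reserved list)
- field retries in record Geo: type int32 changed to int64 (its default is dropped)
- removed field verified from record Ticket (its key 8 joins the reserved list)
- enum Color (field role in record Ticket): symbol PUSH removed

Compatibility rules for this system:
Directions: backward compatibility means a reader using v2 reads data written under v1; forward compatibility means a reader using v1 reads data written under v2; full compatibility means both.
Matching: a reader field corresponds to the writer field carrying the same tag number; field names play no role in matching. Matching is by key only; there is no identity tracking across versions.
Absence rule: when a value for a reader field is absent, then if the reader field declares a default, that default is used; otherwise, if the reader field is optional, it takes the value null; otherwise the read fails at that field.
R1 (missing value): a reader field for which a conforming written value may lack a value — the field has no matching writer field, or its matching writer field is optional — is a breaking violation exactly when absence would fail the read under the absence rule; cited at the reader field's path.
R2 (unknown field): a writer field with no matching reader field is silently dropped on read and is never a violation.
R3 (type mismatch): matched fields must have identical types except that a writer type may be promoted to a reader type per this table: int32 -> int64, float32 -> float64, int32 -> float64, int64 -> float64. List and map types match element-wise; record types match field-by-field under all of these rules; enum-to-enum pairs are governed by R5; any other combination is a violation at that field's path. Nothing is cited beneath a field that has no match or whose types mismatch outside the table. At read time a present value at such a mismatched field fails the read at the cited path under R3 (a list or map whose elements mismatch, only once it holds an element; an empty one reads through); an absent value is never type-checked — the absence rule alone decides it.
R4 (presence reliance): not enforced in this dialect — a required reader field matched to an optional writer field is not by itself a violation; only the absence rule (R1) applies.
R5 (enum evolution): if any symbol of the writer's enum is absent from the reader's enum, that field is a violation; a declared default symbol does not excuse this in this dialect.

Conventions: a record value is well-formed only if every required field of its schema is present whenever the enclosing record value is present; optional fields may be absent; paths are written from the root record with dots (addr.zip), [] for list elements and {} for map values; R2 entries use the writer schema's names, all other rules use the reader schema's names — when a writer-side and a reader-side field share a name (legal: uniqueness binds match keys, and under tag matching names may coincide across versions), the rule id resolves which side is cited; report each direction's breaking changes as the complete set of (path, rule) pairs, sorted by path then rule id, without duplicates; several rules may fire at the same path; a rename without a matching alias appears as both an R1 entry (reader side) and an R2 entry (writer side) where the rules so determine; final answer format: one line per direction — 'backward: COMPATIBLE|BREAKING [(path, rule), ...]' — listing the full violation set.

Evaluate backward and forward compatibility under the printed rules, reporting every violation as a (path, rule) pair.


backward: BREAKING [(role, R5)]; forward: BREAKING [(meta.retries, R3), (verified, R1)]

each type pair in Ticket: writer, then reader
backward analysis of Ticket with v2 as reader and v1 as writer:
  role <- role (Color -> Color, writer optional)
  codes <- codes (list<bool> -> list<bool>, writer optional)
  meta <- meta (Geo -> Geo, writer optional)
  rating <- rating (float32 -> float32, writer required)
  verified (writer side), unknown to reader
  meta.retries <- meta.retries (int32 -> int64, writer required)
  meta.nickname (writer side), unknown to reader
  meta.payload (writer side), unknown to reader
  breaking: (role, R5)
  backward on Ticket therefore BREAKING (1)
forward analysis of Ticket with v1 as reader and v2 as writer:
  role <- role (Color -> Color, writer optional)
  codes <- codes (list<bool> -> list<bool>, writer optional)
  meta <- meta (Geo -> Geo, writer optional)
  rating <- rating (float32 -> float32, writer required)
  verified has no writer counterpart
  meta.retries <- meta.retries (int64 -> int32, writer required)
  meta.nickname has no writer counterpart
  meta.payload has no writer counterpart
  breaking: (meta.retries, R3)
  breaking: (verified, R1)
  forward on Ticket therefore BREAKING (2)


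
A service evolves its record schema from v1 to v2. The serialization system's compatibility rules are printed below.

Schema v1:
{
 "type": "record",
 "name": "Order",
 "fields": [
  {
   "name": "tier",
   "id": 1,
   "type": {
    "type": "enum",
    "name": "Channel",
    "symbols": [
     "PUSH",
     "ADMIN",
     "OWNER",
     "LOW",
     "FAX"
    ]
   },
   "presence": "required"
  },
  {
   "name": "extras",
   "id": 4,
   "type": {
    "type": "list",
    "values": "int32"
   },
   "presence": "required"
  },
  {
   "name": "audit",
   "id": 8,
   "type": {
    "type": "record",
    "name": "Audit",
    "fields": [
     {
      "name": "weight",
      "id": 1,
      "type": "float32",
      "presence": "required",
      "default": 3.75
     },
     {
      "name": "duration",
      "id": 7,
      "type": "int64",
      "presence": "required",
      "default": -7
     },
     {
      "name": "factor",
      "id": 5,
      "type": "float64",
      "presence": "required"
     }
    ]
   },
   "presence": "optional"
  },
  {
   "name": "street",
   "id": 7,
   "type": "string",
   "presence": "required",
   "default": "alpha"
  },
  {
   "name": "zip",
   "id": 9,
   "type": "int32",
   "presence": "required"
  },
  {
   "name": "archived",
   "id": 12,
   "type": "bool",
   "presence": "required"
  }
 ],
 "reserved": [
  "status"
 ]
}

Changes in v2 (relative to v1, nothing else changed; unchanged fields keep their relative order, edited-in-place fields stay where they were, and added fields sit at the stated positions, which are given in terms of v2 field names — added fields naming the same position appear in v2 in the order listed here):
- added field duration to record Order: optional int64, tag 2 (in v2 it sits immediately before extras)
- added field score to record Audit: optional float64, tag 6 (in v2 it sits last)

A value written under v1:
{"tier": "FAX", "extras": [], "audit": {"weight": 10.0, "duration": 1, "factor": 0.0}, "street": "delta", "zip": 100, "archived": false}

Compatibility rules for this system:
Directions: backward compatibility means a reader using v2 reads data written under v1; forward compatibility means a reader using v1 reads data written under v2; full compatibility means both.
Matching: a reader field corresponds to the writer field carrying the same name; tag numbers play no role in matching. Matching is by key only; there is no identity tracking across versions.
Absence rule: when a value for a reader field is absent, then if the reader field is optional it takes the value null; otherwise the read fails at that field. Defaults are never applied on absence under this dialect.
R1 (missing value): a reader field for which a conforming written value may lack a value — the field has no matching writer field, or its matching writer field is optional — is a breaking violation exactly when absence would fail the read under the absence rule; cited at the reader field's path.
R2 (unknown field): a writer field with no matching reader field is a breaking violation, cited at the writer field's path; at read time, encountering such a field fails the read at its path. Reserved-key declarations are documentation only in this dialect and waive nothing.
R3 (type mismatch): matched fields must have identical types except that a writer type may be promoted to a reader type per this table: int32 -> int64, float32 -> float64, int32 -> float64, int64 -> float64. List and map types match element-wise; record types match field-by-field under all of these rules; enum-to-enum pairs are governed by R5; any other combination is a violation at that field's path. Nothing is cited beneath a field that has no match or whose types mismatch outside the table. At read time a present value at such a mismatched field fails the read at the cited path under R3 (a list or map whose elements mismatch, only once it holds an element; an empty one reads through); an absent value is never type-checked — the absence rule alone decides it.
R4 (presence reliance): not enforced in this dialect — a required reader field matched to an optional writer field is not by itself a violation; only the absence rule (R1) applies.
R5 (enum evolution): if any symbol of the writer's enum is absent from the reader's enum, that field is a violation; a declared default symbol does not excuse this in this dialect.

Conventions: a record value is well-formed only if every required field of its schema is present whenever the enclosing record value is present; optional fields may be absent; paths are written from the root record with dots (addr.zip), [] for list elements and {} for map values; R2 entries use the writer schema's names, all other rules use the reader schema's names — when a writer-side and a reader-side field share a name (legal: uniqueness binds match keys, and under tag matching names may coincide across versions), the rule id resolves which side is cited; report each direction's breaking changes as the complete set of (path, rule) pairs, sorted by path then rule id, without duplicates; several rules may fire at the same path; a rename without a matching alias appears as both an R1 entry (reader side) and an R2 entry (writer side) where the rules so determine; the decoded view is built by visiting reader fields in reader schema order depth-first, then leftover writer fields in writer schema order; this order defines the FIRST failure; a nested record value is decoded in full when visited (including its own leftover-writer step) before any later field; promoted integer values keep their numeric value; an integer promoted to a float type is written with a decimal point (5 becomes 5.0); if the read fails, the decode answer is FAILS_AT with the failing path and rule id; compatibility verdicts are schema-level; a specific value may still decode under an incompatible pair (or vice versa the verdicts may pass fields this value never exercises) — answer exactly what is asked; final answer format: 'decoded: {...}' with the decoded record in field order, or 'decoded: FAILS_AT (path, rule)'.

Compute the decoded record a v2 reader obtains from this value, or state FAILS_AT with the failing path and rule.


decoded: {"tier": "FAX", "duration": null, "extras": [], "audit": {"weight": 10.0, "duration": 1, "factor": 0.0, "score": null}, "street": "delta", "zip": 100, "archived": false}

in Order below, arrows point writer -> reader
decode (reader v2):
  tier := "FAX"
  duration := null (not supplied -> null)
  extras := []
  audit.weight := 10.0
  audit.duration := 1
  audit.factor := 0.0
  audit.score := null (not supplied -> null)
  street := "delta"
  zip := 100
  archived := false
  => decoded: {"tier": "FAX", "duration": null, "extras": [], "audit": {"weight": 10.0, "duration": 1, "factor": 0.0, "score": null}, "street": "delta", "zip": 100, "archived": false}


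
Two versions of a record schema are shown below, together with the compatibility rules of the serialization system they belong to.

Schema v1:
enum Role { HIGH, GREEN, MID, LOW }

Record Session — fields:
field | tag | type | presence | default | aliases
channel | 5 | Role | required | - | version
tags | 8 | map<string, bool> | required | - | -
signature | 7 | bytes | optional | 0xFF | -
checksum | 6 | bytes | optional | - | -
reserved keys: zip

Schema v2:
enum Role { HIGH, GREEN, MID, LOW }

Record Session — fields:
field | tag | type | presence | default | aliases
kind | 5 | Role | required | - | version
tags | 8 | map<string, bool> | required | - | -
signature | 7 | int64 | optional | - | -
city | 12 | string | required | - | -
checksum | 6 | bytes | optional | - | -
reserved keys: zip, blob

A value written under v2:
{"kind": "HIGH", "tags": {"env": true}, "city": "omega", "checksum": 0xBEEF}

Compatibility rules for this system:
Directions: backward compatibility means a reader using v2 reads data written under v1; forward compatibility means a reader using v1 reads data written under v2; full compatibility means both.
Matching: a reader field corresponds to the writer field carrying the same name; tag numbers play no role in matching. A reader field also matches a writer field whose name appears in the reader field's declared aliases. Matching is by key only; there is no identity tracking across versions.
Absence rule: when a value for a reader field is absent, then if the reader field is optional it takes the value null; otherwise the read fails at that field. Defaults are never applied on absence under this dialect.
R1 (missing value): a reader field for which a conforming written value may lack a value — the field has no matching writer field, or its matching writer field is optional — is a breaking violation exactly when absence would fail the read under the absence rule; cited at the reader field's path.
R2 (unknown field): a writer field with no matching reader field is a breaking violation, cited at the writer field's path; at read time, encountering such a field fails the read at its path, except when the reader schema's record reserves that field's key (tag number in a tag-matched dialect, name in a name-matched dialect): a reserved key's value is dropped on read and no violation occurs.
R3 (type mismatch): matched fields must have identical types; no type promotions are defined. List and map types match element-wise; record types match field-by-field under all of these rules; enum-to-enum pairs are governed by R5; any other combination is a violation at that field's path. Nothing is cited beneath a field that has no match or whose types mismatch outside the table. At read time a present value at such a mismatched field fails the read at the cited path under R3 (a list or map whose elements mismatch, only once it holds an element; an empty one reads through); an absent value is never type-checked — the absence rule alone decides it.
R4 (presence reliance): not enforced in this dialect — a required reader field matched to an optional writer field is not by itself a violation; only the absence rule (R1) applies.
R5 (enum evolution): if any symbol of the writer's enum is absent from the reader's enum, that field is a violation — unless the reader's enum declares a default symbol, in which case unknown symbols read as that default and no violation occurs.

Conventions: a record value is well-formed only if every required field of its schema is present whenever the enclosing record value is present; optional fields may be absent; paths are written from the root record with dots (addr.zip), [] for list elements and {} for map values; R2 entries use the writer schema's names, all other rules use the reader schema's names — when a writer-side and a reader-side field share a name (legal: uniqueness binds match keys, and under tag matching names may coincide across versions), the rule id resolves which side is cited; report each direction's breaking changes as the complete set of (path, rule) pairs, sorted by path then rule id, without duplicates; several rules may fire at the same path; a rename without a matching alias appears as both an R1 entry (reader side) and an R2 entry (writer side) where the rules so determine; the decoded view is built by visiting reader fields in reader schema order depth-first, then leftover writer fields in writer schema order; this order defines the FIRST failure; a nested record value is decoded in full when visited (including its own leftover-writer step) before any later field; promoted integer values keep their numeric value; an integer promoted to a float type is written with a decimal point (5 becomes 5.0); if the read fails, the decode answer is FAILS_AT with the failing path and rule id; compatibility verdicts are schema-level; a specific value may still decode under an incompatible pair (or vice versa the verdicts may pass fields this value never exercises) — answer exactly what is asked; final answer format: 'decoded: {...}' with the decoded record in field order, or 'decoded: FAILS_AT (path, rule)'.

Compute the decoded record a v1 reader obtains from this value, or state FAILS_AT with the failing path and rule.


decoded: FAILS_AT (channel, R1)

in Session below, arrows point writer -> reader
decoding the Session value with the v1 reader:
  read fails at channel under R1 (no fill)
  => FAILS_AT (channel, R1)
checking off the Session differences that do not matter here:
  field signature in record Session: type bytes changed to int64 (its default is dropped) -> affects the rule determinations only; this particular Session value decodes identically
  added field city to record Session: required string, tag 12 (in v2 it sits immediately before checksum) -> affects the rule determinations only; this particular Session value decodes identically


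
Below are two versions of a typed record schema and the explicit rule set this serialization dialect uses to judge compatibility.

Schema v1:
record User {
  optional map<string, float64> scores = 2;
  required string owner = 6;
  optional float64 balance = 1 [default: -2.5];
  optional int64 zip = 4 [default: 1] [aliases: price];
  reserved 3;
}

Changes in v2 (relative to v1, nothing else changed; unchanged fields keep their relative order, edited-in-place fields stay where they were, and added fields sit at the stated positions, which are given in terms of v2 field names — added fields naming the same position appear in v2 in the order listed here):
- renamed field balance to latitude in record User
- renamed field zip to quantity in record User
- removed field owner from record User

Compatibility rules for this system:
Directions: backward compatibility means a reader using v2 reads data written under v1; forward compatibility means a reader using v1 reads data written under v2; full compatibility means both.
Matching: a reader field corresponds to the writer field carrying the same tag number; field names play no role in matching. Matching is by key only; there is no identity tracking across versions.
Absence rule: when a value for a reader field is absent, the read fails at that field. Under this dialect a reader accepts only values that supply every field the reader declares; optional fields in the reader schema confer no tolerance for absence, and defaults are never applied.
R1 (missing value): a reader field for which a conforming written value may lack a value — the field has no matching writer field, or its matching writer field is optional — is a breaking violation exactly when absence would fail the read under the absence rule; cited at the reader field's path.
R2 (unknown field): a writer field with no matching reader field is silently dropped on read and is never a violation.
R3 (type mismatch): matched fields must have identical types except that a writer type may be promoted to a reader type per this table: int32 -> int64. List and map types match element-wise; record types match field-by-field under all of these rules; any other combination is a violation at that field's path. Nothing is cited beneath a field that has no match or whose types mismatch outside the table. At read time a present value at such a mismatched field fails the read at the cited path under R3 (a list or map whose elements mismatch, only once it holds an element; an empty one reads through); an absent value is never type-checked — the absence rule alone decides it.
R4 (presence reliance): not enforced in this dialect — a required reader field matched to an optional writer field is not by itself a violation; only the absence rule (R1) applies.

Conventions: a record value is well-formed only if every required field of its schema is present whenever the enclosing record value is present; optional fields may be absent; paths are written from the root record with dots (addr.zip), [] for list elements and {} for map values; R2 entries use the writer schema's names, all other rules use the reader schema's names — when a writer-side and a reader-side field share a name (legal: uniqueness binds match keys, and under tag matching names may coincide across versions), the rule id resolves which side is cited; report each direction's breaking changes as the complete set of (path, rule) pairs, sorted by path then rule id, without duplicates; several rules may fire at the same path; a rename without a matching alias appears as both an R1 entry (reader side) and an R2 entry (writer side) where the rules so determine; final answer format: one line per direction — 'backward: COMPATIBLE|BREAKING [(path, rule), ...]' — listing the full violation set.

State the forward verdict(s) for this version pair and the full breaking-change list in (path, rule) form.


each type pair in User: writer, then reader
forward pass over User, reader schema v1, writer schema v2:
  scores: paired with writer scores (map<string, float64> -> map<string, float64>; writer optional)
  no writer field matches reader owner
  balance: paired with writer latitude (float64 -> float64; writer optional)
  zip: paired with writer quantity (int64 -> int64; writer optional)
  breaking: (balance, R1)
  breaking: (owner, R1)
  breaking: (scores, R1)
  breaking: (zip, R1)
  => forward verdict for User: BREAKING, 4 violation(s)
the other User changes do not affect what is asked:
  renamed field balance to latitude in record User -> matters only for User's backward compatibility — outside the asked direction
  renamed field zip to quantity in record User -> matters only for User's backward compatibility — outside the asked direction

forward: BREAKING [(balance, R1), (owner, R1), (scores, R1), (zip, R1)]
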